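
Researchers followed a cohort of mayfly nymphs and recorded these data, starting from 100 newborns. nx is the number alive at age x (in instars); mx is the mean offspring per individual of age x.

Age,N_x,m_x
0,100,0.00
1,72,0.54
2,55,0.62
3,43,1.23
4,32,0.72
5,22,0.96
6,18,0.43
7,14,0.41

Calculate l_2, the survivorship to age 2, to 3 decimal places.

l_2 = n_2/n_0 = 55/100 = 0.55 → 0.550

0.550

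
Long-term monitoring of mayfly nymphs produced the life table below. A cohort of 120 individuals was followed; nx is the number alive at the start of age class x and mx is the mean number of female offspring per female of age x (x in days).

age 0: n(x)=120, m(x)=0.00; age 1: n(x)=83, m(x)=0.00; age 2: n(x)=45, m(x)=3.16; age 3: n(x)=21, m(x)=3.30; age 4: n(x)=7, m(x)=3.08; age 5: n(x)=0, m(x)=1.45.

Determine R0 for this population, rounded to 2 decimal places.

lx = nx/n0 = nx/120: 1, 0.69167…, 0.375, 0.175, 0.05833…, 0
lx·mx by age: 0, 0, 1.185, 0.5775, 0.179667…, 0
R0 = Σ lx·mx = 1.942167… → 1.94

1.94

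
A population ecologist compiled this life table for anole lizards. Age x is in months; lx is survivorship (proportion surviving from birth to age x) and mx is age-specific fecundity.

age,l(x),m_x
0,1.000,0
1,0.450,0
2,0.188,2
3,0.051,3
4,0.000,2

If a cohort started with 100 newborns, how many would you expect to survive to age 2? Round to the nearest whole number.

Expected survivors = N0 · l_2 = 100 × 0.188 = 18.8 → 19

19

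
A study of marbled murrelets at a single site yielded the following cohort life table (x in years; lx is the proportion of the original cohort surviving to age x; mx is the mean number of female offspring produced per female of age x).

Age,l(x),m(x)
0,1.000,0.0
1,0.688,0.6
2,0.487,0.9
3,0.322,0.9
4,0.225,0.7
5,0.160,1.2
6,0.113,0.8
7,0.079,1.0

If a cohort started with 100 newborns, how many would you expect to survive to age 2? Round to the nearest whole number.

49

Expected survivors = N0 · l_2 = 100 × 0.487 = 48.7 → 49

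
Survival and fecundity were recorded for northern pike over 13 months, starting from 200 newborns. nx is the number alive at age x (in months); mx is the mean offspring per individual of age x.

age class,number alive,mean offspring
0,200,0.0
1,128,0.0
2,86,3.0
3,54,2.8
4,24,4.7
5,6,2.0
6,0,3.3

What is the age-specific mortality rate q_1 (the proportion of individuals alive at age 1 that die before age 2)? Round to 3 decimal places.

0.328

lx = nx/n0 = nx/200: 1, 0.64, 0.43, 0.27, 0.12, 0.03, 0
q_1 = (l_1 − l_2) / l_1 = (0.64 − 0.43) / 0.64
     = 0.21 / 0.64 = 0.328125 → 0.328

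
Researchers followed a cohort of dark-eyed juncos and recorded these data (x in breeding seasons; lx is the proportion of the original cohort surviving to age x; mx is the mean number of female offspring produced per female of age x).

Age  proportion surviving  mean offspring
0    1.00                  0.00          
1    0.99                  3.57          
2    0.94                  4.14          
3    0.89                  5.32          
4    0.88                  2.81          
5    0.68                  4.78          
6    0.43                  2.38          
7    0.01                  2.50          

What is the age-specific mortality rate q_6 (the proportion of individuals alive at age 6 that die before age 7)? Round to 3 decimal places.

q_6 = (l_6 − l_7) / l_6 = (0.43 − 0.01) / 0.43
     = 0.42 / 0.43 = 0.976744… → 0.977

0.977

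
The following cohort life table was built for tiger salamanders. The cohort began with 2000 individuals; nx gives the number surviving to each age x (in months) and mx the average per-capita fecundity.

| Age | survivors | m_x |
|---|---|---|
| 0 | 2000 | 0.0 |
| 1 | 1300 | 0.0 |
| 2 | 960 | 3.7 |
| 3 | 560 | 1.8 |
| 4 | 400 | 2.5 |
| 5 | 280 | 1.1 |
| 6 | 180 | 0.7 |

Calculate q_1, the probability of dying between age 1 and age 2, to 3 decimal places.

0.262

lx = nx/n0 = nx/2000: 1, 0.65, 0.48, 0.28, 0.2, 0.14, 0.09
q_1 = (l_1 − l_2) / l_1 = (0.65 − 0.48) / 0.65
     = 0.17 / 0.65 = 0.261538… → 0.262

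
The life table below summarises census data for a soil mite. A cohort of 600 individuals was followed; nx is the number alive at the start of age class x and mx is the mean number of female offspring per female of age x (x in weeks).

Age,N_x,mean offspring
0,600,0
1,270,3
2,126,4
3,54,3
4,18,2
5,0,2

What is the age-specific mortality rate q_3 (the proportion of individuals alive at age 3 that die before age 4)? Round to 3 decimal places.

lx = nx/n0 = nx/600: 1, 0.45, 0.21, 0.09, 0.03, 0
q_3 = (l_3 − l_4) / l_3 = (0.09 − 0.03) / 0.09
     = 0.06 / 0.09 = 0.666667… → 0.667

0.667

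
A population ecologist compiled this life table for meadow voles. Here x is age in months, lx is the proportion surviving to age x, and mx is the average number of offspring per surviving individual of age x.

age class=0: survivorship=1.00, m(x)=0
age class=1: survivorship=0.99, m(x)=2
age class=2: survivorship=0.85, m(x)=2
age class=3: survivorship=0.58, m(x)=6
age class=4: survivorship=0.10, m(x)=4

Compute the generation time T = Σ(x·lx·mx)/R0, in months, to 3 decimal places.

lx·mx: 0, 1.98, 1.7, 3.48, 0.4 → R0 = 7.56
x·lx·mx: 0, 1.98, 3.4, 10.44, 1.6 → Σ = 17.42
T = 17.42 / 7.56 = 2.304233… → 2.304

2.304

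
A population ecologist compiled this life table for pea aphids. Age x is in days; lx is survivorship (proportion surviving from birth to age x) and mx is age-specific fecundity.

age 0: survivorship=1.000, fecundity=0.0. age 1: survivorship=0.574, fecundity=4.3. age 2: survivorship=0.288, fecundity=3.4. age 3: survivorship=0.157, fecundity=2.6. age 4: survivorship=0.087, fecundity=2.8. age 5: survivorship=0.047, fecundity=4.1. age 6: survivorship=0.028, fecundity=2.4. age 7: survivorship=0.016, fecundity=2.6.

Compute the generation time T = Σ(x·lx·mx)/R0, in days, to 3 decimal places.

1.882

lx·mx: 0, 2.4682, 0.9792, 0.4082, 0.2436, 0.1927, 0.0672, 0.0416 → R0 = 4.4007
x·lx·mx: 0, 2.4682, 1.9584, 1.2246, 0.9744, 0.9635, 0.4032, 0.2912 → Σ = 8.2835
T = 8.2835 / 4.4007 = 1.882314… → 1.882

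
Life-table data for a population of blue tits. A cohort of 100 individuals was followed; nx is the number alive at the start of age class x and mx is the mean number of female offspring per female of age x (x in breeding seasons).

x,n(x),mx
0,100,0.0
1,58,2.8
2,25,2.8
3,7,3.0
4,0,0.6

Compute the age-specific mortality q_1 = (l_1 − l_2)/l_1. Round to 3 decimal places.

lx = nx/n0 = nx/100: 1, 0.58, 0.25, 0.07, 0
q_1 = (l_1 − l_2) / l_1 = (0.58 − 0.25) / 0.58
     = 0.33 / 0.58 = 0.568966… → 0.569

0.569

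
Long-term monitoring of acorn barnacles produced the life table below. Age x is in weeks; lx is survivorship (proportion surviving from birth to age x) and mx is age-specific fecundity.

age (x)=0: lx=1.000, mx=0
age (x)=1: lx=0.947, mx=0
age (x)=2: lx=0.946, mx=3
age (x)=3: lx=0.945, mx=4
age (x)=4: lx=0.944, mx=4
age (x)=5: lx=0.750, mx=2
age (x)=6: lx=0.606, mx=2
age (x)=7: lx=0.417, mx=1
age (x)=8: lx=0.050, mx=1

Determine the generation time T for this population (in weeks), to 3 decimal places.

3.699

lx·mx: 0, 0, 2.838, 3.78, 3.776, 1.5, 1.212, 0.417, 0.05 → R0 = 13.573
x·lx·mx: 0, 0, 5.676, 11.34, 15.104, 7.5, 7.272, 2.919, 0.4 → Σ = 50.211
T = 50.211 / 13.573 = 3.69933… → 3.699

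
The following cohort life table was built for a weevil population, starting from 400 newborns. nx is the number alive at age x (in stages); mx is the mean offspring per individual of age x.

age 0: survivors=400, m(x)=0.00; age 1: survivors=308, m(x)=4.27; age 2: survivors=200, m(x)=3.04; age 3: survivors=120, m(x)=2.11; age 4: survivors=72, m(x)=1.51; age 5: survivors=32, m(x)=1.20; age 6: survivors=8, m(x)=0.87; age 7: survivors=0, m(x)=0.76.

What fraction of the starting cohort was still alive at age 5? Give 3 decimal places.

l_5 = n_5/n_0 = 32/400 = 0.08 → 0.080

0.080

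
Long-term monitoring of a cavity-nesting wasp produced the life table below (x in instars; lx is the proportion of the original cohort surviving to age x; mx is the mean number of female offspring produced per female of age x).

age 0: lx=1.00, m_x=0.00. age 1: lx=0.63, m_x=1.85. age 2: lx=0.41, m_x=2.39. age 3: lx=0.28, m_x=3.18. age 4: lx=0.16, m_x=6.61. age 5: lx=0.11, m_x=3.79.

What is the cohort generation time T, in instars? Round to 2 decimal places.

2.69

lx·mx: 0, 1.1655, 0.9799, 0.8904, 1.0576, 0.4169 → R0 = 4.5103
x·lx·mx: 0, 1.1655, 1.9598, 2.6712, 4.2304, 2.0845 → Σ = 12.1114
T = 12.1114 / 4.5103 = 2.685276… → 2.69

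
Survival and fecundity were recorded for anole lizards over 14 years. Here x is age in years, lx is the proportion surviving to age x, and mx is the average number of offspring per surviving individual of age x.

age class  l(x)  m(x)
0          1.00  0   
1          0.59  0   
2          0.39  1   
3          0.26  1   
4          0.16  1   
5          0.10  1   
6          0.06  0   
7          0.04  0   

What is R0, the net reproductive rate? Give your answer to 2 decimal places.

lx·mx by age: 0, 0, 0.39, 0.26, 0.16, 0.1, 0, 0
R0 = Σ lx·mx = 0.91 → 0.91

0.91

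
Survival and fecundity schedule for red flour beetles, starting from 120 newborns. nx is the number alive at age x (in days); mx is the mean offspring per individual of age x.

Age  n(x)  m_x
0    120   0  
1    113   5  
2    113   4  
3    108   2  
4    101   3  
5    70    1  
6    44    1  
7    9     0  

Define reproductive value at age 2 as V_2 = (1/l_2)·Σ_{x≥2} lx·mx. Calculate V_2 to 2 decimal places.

lx = nx/n0 = nx/120: 1, 0.94167…, 0.94167…, 0.9, 0.84167…, 0.58333…, 0.36667…, 0.075
lx·mx for x ≥ 2: 3.766667…, 1.8, 2.525…, 0.583333…, 0.366667…, 0 → sum = 9.041667…
V_2 = 9.041667… / l_2 = 9.041667… / 0.941667… = 9.60177… → 9.60

9.60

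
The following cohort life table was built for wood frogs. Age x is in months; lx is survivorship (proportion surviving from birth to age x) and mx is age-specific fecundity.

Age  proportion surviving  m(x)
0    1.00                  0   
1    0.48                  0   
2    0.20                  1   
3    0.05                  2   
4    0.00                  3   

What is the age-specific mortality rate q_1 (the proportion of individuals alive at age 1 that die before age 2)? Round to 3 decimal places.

q_1 = (l_1 − l_2) / l_1 = (0.48 − 0.2) / 0.48
     = 0.28 / 0.48 = 0.583333… → 0.583

0.583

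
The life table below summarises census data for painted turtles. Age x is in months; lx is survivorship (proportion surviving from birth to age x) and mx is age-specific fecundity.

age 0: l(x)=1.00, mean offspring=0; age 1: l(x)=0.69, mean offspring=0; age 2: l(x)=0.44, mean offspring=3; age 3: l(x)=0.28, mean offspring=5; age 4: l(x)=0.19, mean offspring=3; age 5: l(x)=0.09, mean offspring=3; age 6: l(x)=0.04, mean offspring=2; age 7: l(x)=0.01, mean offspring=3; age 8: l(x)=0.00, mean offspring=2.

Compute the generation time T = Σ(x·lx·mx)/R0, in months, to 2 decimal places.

lx·mx: 0, 0, 1.32, 1.4, 0.57, 0.27, 0.08, 0.03, 0 → R0 = 3.67
x·lx·mx: 0, 0, 2.64, 4.2, 2.28, 1.35, 0.48, 0.21, 0 → Σ = 11.16
T = 11.16 / 3.67 = 3.040872… → 3.04

3.04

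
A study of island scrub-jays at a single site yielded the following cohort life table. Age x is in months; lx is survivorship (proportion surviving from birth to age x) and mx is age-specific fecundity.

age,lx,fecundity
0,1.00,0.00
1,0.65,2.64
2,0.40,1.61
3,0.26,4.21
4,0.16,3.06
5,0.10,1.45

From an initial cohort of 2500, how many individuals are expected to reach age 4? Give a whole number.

400

Expected survivors = N0 · l_4 = 2500 × 0.16 = 400 → 400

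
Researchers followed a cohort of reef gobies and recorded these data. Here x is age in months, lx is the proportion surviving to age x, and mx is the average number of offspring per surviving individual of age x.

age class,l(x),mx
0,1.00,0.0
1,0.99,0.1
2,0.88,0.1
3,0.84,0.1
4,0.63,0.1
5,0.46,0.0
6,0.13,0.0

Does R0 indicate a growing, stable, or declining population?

R0 = Σ lx·mx = 0 + 0.099 + 0.088 + 0.084 + 0.063 + 0 + 0 = 0.334
R0 < 1, so the population is declining.

declining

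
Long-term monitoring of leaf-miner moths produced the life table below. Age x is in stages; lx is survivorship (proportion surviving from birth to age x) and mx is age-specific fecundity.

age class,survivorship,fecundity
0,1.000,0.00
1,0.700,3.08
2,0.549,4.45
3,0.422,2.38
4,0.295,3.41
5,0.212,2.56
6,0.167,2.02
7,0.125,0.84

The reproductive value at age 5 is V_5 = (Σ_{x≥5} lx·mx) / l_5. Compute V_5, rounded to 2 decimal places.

4.65

lx·mx for x ≥ 5: 0.54272, 0.33734, 0.105 → sum = 0.98506
V_5 = 0.98506 / l_5 = 0.98506 / 0.212 = 4.646509… → 4.65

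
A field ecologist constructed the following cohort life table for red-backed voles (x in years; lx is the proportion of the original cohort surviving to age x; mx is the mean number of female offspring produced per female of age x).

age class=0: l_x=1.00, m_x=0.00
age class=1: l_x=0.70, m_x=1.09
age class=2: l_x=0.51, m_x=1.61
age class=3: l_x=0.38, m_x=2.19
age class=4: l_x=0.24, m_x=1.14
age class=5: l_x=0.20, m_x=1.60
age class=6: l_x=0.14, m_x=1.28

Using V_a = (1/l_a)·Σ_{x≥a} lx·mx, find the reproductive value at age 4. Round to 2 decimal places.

3.22

lx·mx for x ≥ 4: 0.2736, 0.32, 0.1792 → sum = 0.7728
V_4 = 0.7728 / l_4 = 0.7728 / 0.24 = 3.22 → 3.22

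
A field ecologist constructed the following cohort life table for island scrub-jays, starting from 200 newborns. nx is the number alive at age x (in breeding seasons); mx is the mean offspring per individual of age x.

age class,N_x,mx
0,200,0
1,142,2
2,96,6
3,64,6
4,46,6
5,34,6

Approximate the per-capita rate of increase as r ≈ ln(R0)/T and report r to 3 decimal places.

0.788

lx = nx/n0 = nx/200: 1, 0.71, 0.48, 0.32, 0.23, 0.17
R0 = Σ lx·mx = 0 + 1.42 + 2.88 + 1.92 + 1.38 + 1.02 = 8.62
Σ x·lx·mx = 23.56; T = 23.56/8.62 = 2.73318…
r ≈ ln(R0)/T = ln(8.62)/2.73318… = 0.78812… → 0.788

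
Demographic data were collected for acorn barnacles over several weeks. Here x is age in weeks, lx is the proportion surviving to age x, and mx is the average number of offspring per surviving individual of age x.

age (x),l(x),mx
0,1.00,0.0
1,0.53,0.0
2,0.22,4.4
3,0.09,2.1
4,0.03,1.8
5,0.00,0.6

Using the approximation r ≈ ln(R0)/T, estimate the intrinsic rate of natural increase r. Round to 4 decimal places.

R0 = Σ lx·mx = 0 + 0 + 0.968 + 0.189 + 0.054 + 0 = 1.211
Σ x·lx·mx = 2.719; T = 2.719/1.211 = 2.24525…
r ≈ ln(R0)/T = ln(1.211)/2.24525… = 0.085267… → 0.0853

0.0853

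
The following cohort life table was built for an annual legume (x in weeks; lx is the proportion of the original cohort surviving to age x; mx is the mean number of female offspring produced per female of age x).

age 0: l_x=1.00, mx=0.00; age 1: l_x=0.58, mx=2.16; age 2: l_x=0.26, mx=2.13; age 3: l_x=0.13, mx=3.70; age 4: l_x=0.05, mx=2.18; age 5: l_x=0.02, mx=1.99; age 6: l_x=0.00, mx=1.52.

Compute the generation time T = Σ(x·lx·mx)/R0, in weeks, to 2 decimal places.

lx·mx: 0, 1.2528, 0.5538, 0.481, 0.109, 0.0398, 0 → R0 = 2.4364
x·lx·mx: 0, 1.2528, 1.1076, 1.443, 0.436, 0.199, 0 → Σ = 4.4384
T = 4.4384 / 2.4364 = 1.821704… → 1.82

1.82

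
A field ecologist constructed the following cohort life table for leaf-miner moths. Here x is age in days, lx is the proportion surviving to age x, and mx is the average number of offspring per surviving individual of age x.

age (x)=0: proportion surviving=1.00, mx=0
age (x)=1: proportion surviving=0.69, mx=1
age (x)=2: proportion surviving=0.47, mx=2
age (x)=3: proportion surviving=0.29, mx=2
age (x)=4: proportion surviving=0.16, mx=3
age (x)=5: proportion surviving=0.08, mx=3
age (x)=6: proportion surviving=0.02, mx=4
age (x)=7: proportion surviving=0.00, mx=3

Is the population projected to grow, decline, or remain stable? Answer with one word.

growing

R0 = Σ lx·mx = 0 + 0.69 + 0.94 + 0.58 + 0.48 + 0.24 + 0.08 + 0 = 3.01
R0 > 1, so the population is growing.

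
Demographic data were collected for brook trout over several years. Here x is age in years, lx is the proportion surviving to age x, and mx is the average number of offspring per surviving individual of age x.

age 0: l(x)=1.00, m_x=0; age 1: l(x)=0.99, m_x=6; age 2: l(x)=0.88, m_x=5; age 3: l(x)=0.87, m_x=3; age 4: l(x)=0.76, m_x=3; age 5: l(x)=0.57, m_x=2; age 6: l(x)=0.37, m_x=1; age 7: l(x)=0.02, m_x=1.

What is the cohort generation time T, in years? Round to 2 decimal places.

lx·mx: 0, 5.94, 4.4, 2.61, 2.28, 1.14, 0.37, 0.02 → R0 = 16.76
x·lx·mx: 0, 5.94, 8.8, 7.83, 9.12, 5.7, 2.22, 0.14 → Σ = 39.75
T = 39.75 / 16.76 = 2.371718… → 2.37

2.37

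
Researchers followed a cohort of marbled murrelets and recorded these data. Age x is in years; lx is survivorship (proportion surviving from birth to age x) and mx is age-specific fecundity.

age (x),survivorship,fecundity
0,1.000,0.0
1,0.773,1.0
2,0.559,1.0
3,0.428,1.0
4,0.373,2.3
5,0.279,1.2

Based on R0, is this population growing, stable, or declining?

growing

R0 = Σ lx·mx = 0 + 0.773 + 0.559 + 0.428 + 0.8579 + 0.3348 = 2.9527
R0 > 1, so the population is growing.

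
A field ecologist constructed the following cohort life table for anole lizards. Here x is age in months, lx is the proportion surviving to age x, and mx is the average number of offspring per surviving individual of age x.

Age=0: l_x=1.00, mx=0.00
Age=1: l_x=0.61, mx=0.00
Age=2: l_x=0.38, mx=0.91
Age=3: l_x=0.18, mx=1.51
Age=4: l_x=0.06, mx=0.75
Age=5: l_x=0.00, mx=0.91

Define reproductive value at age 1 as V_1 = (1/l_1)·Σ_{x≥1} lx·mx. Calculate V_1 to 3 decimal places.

lx·mx for x ≥ 1: 0, 0.3458, 0.2718, 0.045, 0 → sum = 0.6626
V_1 = 0.6626 / l_1 = 0.6626 / 0.61 = 1.08623… → 1.086

1.086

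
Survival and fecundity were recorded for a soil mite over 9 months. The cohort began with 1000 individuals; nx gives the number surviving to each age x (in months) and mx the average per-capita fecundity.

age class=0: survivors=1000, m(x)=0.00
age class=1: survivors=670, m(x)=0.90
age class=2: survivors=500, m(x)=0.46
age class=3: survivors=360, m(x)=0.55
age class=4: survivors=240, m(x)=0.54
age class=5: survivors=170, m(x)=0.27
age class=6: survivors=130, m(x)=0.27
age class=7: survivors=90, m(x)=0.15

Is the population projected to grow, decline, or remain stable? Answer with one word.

lx = nx/n0 = nx/1000: 1, 0.67, 0.5, 0.36, 0.24, 0.17, 0.13, 0.09
R0 = Σ lx·mx = 0 + 0.603 + 0.23 + 0.198 + 0.1296 + 0.0459 + 0.0351 + 0.0135 = 1.2551
R0 > 1, so the population is growing.

growing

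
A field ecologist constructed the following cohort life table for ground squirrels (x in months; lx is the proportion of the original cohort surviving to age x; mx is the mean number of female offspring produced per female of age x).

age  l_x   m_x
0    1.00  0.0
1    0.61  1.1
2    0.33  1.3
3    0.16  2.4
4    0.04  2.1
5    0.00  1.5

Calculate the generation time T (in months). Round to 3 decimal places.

lx·mx: 0, 0.671, 0.429, 0.384, 0.084, 0 → R0 = 1.568
x·lx·mx: 0, 0.671, 0.858, 1.152, 0.336, 0 → Σ = 3.017
T = 3.017 / 1.568 = 1.924107… → 1.924

1.924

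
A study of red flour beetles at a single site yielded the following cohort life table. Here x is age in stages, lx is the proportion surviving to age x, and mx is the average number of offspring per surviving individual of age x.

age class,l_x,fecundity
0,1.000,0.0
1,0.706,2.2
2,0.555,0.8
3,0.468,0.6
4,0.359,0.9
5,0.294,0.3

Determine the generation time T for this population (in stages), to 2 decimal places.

lx·mx: 0, 1.5532, 0.444, 0.2808, 0.3231, 0.0882 → R0 = 2.6893
x·lx·mx: 0, 1.5532, 0.888, 0.8424, 1.2924, 0.441 → Σ = 5.017
T = 5.017 / 2.6893 = 1.865541… → 1.87

1.87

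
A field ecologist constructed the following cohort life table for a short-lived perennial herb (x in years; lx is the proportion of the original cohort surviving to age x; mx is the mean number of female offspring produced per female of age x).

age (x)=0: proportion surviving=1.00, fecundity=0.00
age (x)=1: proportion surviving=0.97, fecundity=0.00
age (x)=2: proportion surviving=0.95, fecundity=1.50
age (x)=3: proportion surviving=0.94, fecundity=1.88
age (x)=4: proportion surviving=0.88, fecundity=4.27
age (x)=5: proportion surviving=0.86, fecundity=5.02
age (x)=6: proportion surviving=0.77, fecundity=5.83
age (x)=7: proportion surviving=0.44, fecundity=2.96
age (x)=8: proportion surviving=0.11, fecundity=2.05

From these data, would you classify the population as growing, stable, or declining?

growing

R0 = Σ lx·mx = 0 + 0 + 1.425 + 1.7672 + 3.7576 + 4.3172 + 4.4891 + 1.3024 + 0.2255 = 17.284
R0 > 1, so the population is growing.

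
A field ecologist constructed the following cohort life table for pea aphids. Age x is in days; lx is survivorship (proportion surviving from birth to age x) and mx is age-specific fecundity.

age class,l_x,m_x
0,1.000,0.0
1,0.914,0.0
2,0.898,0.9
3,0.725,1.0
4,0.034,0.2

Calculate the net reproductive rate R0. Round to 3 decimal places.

lx·mx by age: 0, 0, 0.8082, 0.725, 0.0068
R0 = Σ lx·mx = 1.54 → 1.540

1.540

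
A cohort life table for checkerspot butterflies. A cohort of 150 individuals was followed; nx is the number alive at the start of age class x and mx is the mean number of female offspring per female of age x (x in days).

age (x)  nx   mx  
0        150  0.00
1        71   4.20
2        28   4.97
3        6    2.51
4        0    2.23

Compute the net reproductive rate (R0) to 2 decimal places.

lx = nx/n0 = nx/150: 1, 0.47333…, 0.18667…, 0.04, 0
lx·mx by age: 0, 1.988…, 0.927733…, 0.1004, 0
R0 = Σ lx·mx = 3.016133… → 3.02

3.02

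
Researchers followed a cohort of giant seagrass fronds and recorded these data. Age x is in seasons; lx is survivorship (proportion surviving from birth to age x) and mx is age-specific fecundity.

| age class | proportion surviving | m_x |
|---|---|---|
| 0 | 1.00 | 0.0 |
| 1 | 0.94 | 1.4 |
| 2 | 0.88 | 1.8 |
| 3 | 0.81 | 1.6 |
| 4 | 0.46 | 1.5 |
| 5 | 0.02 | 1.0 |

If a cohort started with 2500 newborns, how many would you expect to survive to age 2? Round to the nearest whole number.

Expected survivors = N0 · l_2 = 2500 × 0.88 = 2200 → 2200

2200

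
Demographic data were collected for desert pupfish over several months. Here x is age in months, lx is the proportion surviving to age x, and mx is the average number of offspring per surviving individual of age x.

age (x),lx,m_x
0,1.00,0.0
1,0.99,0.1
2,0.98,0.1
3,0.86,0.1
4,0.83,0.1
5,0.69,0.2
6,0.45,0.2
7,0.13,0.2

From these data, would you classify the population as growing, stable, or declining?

R0 = Σ lx·mx = 0 + 0.099 + 0.098 + 0.086 + 0.083 + 0.138 + 0.09 + 0.026 = 0.62
R0 < 1, so the population is declining.

declining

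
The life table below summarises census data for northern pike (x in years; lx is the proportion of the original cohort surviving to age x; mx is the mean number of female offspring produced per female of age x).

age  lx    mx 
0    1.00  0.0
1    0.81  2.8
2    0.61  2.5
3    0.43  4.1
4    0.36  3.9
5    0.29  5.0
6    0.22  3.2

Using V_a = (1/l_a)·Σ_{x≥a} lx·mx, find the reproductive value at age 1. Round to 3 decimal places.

lx·mx for x ≥ 1: 2.268, 1.525, 1.763, 1.404, 1.45, 0.704 → sum = 9.114
V_1 = 9.114 / l_1 = 9.114 / 0.81 = 11.251852… → 11.252

11.252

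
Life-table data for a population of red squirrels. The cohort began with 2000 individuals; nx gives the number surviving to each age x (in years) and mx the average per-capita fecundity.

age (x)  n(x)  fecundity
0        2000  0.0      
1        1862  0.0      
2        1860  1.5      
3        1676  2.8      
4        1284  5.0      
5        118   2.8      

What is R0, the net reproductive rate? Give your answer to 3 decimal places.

7.117

lx = nx/n0 = nx/2000: 1, 0.931, 0.93, 0.838, 0.642, 0.059
lx·mx by age: 0, 0, 1.395, 2.3464, 3.21, 0.1652
R0 = Σ lx·mx = 7.1166 → 7.117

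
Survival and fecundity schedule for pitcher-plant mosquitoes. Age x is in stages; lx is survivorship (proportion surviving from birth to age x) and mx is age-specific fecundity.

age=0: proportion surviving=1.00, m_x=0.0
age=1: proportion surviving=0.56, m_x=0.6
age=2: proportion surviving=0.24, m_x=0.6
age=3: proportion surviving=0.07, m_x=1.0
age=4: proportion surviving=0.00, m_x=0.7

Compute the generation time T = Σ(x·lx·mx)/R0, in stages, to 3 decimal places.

1.516

lx·mx: 0, 0.336, 0.144, 0.07, 0 → R0 = 0.55
x·lx·mx: 0, 0.336, 0.288, 0.21, 0 → Σ = 0.834
T = 0.834 / 0.55 = 1.516364… → 1.516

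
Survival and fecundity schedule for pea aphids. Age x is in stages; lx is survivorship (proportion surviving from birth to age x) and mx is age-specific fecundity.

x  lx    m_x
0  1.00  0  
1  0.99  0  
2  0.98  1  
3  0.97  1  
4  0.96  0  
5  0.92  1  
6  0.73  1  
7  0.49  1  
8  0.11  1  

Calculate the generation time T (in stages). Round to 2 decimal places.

lx·mx: 0, 0, 0.98, 0.97, 0, 0.92, 0.73, 0.49, 0.11 → R0 = 4.2
x·lx·mx: 0, 0, 1.96, 2.91, 0, 4.6, 4.38, 3.43, 0.88 → Σ = 18.16
T = 18.16 / 4.2 = 4.32381… → 4.32

4.32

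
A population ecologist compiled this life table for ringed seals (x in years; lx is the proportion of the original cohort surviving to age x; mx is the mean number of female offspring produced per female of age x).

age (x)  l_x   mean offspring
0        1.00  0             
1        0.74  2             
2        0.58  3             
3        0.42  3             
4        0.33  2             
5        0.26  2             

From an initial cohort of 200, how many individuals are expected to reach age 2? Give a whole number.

Expected survivors = N0 · l_2 = 200 × 0.58 = 116 → 116

116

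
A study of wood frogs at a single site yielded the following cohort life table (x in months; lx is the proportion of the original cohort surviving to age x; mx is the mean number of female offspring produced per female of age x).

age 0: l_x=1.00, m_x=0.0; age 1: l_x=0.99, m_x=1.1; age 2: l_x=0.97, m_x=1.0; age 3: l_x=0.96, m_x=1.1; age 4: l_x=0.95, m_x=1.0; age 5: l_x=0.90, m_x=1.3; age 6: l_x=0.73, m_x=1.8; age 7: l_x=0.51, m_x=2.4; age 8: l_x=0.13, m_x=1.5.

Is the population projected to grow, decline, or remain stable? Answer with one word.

R0 = Σ lx·mx = 0 + 1.089 + 0.97 + 1.056 + 0.95 + 1.17 + 1.314 + 1.224 + 0.195 = 7.968
R0 > 1, so the population is growing.

growing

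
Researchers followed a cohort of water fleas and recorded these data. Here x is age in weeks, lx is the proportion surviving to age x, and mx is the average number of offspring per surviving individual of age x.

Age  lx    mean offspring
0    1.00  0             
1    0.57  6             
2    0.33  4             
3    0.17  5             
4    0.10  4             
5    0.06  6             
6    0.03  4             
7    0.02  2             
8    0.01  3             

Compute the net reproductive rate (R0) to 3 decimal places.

lx·mx by age: 0, 3.42, 1.32, 0.85, 0.4, 0.36, 0.12, 0.04, 0.03
R0 = Σ lx·mx = 6.54 → 6.540

6.540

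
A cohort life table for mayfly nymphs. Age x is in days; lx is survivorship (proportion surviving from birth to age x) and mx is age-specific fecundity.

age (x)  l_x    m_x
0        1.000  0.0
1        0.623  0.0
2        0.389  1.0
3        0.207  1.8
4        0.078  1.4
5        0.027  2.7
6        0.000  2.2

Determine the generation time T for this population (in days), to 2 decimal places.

lx·mx: 0, 0, 0.389, 0.3726, 0.1092, 0.0729, 0 → R0 = 0.9437
x·lx·mx: 0, 0, 0.778, 1.1178, 0.4368, 0.3645, 0 → Σ = 2.6971
T = 2.6971 / 0.9437 = 2.858006… → 2.86

2.86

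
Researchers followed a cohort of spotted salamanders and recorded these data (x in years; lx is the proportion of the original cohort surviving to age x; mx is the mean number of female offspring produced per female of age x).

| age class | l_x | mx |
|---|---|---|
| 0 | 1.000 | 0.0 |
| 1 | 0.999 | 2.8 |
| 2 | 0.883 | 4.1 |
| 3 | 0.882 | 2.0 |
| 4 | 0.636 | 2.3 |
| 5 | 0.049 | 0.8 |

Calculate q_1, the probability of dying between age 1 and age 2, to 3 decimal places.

0.116

q_1 = (l_1 − l_2) / l_1 = (0.999 − 0.883) / 0.999
     = 0.116 / 0.999 = 0.116116… → 0.116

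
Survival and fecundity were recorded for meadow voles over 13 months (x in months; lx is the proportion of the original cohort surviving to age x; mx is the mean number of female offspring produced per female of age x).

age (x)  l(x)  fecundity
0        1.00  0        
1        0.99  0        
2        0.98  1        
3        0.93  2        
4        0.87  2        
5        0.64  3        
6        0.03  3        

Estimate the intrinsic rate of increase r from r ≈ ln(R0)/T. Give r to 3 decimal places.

0.504

R0 = Σ lx·mx = 0 + 0 + 0.98 + 1.86 + 1.74 + 1.92 + 0.09 = 6.59
Σ x·lx·mx = 24.64; T = 24.64/6.59 = 3.739…
r ≈ ln(R0)/T = ln(6.59)/3.739… = 0.50429… → 0.504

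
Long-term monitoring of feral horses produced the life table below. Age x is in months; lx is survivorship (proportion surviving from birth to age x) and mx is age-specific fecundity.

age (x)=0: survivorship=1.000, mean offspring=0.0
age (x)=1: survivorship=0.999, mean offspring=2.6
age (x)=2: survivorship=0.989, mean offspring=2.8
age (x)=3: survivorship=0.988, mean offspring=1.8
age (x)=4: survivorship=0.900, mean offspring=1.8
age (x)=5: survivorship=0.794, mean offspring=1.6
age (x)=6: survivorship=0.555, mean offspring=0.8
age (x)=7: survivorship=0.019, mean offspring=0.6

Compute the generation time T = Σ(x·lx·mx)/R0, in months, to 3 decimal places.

2.769

lx·mx: 0, 2.5974, 2.7692, 1.7784, 1.62, 1.2704, 0.444, 0.0114 → R0 = 10.4908
x·lx·mx: 0, 2.5974, 5.5384, 5.3352, 6.48, 6.352, 2.664, 0.0798 → Σ = 29.0468
T = 29.0468 / 10.4908 = 2.768788… → 2.769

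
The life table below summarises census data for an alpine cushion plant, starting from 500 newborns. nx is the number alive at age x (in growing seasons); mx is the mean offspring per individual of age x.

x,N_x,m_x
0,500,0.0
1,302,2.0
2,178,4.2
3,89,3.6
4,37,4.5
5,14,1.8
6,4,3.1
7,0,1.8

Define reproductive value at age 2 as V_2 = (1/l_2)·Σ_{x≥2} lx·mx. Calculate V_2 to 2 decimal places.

7.15

lx = nx/n0 = nx/500: 1, 0.604, 0.356, 0.178, 0.074, 0.028, 0.008, 0
lx·mx for x ≥ 2: 1.4952, 0.6408, 0.333, 0.0504, 0.0248, 0 → sum = 2.5442
V_2 = 2.5442 / l_2 = 2.5442 / 0.356 = 7.146629… → 7.15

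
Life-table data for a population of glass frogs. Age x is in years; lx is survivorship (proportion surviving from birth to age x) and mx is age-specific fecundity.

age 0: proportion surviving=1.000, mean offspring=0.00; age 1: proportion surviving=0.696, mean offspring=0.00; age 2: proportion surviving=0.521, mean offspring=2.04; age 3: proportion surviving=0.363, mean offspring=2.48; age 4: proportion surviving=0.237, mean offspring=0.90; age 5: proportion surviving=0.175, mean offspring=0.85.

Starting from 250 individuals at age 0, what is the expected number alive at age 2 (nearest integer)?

Expected survivors = N0 · l_2 = 250 × 0.521 = 130.25 → 130

130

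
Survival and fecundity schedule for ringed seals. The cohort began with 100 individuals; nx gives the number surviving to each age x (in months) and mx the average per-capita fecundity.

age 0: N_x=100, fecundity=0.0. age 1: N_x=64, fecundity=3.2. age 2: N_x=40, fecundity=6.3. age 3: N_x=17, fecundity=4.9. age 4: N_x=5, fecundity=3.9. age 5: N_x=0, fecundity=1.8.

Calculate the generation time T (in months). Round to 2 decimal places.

1.85

lx = nx/n0 = nx/100: 1, 0.64, 0.4, 0.17, 0.05, 0
lx·mx: 0, 2.048, 2.52, 0.833, 0.195, 0 → R0 = 5.596
x·lx·mx: 0, 2.048, 5.04, 2.499, 0.78, 0 → Σ = 10.367
T = 10.367 / 5.596 = 1.852573… → 1.85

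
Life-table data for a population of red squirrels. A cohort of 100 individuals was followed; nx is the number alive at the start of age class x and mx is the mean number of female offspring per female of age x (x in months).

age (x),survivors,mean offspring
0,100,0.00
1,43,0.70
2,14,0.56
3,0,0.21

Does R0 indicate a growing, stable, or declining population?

declining

lx = nx/n0 = nx/100: 1, 0.43, 0.14, 0
R0 = Σ lx·mx = 0 + 0.301 + 0.0784 + 0 = 0.3794
R0 < 1, so the population is declining.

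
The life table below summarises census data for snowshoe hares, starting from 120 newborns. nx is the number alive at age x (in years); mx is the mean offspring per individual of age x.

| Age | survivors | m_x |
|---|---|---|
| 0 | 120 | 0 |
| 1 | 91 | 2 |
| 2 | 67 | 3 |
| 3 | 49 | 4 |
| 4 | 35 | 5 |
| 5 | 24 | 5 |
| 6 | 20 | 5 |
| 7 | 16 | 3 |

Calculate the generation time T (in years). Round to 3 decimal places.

lx = nx/n0 = nx/120: 1, 0.75833…, 0.55833…, 0.40833…, 0.29167…, 0.2, 0.16667…, 0.13333…
lx·mx: 0, 1.516667…, 1.675…, 1.633333…, 1.458333…, 1, 0.833333…, 0.4… → R0 = 8.516667…
x·lx·mx: 0, 1.516667…, 3.35…, 4.9…, 5.833333…, 5, 5…, 2.8… → Σ = 28.4…
T = 28.4… / 8.516667… = 3.334638… → 3.335

3.335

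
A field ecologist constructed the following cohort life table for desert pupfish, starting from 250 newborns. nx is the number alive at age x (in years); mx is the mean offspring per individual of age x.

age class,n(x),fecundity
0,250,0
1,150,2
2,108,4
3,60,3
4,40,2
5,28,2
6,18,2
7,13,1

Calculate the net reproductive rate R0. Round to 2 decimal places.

4.39

lx = nx/n0 = nx/250: 1, 0.6, 0.432, 0.24, 0.16, 0.112, 0.072, 0.052
lx·mx by age: 0, 1.2, 1.728, 0.72, 0.32, 0.224, 0.144, 0.052
R0 = Σ lx·mx = 4.388 → 4.39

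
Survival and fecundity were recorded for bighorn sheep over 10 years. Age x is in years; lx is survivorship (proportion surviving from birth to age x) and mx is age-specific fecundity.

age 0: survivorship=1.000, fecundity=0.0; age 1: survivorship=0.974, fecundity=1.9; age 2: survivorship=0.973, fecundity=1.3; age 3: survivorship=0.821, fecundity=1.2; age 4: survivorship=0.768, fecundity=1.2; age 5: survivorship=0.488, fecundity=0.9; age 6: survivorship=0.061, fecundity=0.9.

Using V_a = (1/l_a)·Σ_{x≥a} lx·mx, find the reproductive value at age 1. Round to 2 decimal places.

lx·mx for x ≥ 1: 1.8506, 1.2649, 0.9852, 0.9216, 0.4392, 0.0549 → sum = 5.5164
V_1 = 5.5164 / l_1 = 5.5164 / 0.974 = 5.663655… → 5.66

5.66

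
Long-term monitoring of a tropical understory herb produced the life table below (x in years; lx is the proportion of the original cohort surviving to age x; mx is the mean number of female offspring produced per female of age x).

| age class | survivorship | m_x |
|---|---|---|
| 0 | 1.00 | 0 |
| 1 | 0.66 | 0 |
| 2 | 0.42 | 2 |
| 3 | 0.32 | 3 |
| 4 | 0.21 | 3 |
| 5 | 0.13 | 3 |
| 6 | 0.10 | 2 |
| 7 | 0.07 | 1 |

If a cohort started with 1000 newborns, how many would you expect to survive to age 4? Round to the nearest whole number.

210

Expected survivors = N0 · l_4 = 1000 × 0.21 = 210 → 210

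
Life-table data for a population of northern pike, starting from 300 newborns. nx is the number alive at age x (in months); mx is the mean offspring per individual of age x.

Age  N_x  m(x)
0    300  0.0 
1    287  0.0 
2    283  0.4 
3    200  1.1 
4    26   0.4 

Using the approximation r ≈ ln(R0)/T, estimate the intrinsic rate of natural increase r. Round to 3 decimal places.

lx = nx/n0 = nx/300: 1, 0.95667…, 0.94333…, 0.66667…, 0.08667…
R0 = Σ lx·mx = 0 + 0 + 0.37733… + 0.73333… + 0.03467… = 1.145333…
Σ x·lx·mx = 3.093333…; T = 3.093333…/1.145333… = 2.70081…
r ≈ ln(R0)/T = ln(1.145333…)/2.70081… = 0.05024… → 0.050

0.050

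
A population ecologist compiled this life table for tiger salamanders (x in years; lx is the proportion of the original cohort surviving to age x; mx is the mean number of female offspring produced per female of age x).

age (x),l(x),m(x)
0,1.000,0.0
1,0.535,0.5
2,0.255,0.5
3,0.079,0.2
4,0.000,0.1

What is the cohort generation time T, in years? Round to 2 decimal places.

lx·mx: 0, 0.2675, 0.1275, 0.0158, 0 → R0 = 0.4108
x·lx·mx: 0, 0.2675, 0.255, 0.0474, 0 → Σ = 0.5699
T = 0.5699 / 0.4108 = 1.387293… → 1.39

1.39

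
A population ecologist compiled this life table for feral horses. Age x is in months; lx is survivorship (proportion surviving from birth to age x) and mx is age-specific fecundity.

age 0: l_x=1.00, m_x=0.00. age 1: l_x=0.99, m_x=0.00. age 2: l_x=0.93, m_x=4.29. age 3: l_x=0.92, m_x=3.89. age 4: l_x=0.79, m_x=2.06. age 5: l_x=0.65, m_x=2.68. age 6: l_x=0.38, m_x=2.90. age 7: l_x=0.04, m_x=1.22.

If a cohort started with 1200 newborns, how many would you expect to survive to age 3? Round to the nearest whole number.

1104

Expected survivors = N0 · l_3 = 1200 × 0.92 = 1104 → 1104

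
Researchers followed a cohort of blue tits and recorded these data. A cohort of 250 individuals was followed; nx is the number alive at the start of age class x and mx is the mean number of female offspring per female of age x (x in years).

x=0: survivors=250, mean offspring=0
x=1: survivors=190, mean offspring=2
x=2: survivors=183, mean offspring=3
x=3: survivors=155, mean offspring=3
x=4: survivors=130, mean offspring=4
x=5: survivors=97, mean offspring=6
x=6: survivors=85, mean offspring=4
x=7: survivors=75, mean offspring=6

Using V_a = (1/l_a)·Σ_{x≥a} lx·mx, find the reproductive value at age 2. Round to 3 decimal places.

lx = nx/n0 = nx/250: 1, 0.76, 0.732, 0.62, 0.52, 0.388, 0.34, 0.3
lx·mx for x ≥ 2: 2.196, 1.86, 2.08, 2.328, 1.36, 1.8 → sum = 11.624
V_2 = 11.624 / l_2 = 11.624 / 0.732 = 15.879781… → 15.880

15.880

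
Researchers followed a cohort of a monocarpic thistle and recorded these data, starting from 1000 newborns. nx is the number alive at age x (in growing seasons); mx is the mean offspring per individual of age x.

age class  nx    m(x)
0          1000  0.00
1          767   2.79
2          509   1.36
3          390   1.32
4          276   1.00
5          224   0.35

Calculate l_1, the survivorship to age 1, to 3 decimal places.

0.767

l_1 = n_1/n_0 = 767/1000 = 0.767 → 0.767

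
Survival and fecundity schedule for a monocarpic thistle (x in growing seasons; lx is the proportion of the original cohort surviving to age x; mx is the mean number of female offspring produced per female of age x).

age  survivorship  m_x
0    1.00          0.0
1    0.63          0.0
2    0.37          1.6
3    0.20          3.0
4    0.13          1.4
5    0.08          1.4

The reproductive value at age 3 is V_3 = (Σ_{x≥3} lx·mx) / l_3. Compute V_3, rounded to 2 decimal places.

4.47

lx·mx for x ≥ 3: 0.6, 0.182, 0.112 → sum = 0.894
V_3 = 0.894 / l_3 = 0.894 / 0.2 = 4.47 → 4.47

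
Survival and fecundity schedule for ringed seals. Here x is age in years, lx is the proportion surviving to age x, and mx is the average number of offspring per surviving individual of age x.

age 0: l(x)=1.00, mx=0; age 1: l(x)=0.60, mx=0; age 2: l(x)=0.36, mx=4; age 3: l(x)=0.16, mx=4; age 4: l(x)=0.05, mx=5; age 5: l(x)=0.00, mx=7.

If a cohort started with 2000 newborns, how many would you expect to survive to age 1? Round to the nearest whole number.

Expected survivors = N0 · l_1 = 2000 × 0.60 = 1200 → 1200

1200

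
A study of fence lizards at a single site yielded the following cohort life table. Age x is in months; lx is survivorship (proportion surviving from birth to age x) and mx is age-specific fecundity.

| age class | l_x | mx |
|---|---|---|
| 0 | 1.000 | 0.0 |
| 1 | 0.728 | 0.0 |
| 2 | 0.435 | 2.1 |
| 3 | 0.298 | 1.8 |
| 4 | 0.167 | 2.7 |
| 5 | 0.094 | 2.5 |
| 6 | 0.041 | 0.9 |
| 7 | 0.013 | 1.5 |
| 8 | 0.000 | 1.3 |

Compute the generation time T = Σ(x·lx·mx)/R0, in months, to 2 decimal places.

3.09

lx·mx: 0, 0, 0.9135, 0.5364, 0.4509, 0.235, 0.0369, 0.0195, 0 → R0 = 2.1922
x·lx·mx: 0, 0, 1.827, 1.6092, 1.8036, 1.175, 0.2214, 0.1365, 0 → Σ = 6.7727
T = 6.7727 / 2.1922 = 3.089454… → 3.09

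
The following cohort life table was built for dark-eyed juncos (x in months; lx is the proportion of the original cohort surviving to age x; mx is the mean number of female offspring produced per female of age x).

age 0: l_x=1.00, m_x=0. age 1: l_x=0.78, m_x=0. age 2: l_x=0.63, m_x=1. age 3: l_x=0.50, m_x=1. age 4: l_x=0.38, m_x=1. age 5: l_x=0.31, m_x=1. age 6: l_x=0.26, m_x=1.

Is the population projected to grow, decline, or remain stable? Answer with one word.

R0 = Σ lx·mx = 0 + 0 + 0.63 + 0.5 + 0.38 + 0.31 + 0.26 = 2.08
R0 > 1, so the population is growing.

growing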